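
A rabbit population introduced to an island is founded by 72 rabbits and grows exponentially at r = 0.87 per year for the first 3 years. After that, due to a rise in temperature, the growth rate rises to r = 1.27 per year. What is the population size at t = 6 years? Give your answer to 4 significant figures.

Phase 1: N(3) = 72·e^(0.87×3) = 72·e^2.61 = 979.132.
Phase 2 runs for 6 − 3 = 3 years at r = 1.27.
N(6) = 979.132·e^(1.27×3) = 979.132·e^3.81 = 44208.2.

44210 rabbits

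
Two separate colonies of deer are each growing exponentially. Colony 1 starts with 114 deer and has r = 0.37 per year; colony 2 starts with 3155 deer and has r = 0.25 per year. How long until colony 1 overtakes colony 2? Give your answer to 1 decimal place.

27.7 years

Set 114·e^(0.37t) = 3155·e^(0.25t).
e^((0.37 − 0.25)t) = 3155/114 → e^(0.12·t) = 27.675.
0.12·t = ln(27.675) = 3.3205, so t = 3.3205/0.12 = 27.671.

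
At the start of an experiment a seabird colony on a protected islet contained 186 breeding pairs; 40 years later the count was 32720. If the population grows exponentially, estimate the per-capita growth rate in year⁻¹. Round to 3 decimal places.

0.129 per year

From N(t) = N₀·e^(rt): e^(r·40) = 32720/186 = 175.91.
r·40 = ln(175.91) = 5.17, so r = 5.17/40 = 0.12925.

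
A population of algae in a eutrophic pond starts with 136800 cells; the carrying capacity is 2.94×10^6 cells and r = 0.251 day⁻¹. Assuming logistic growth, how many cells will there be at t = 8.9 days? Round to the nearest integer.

920242 cells

A = (K − N₀)/N₀ = (2.94×10^6 − 136800)/136800 = 20.491.
N(t) = K/(1 + A·e^(−rt)) = 2.94×10^6/(1 + 20.491×e^(−0.251×8.9)).
e^(−2.234) = 0.10711; denominator = 1 + 20.491×0.10711 = 3.1948.
N = 2.94×10^6/3.1948 = 920242.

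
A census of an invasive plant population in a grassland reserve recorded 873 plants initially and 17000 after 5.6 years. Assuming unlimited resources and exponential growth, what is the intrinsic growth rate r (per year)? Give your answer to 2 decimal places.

From N(t) = N₀·e^(rt): e^(r·5.6) = 17000/873 = 19.473.
r·5.6 = ln(19.473) = 2.969, so r = 2.969/5.6 = 0.53018.

0.53 per year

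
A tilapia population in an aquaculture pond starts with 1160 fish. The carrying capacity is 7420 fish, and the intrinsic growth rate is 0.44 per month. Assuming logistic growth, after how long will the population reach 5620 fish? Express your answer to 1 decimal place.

6.4 months

A = (K − N₀)/N₀ = (7420 − 1160)/1160 = 5.3966.
Solve 7420/(1 + 5.3966·e^(−0.44t)) = 5620: 1 + 5.3966·e^(−0.44t) = 1.3203, so e^(−0.44t) = 0.0593499.
−0.44·t = ln(0.0593499) = -2.8243, so t = 2.8243/0.44 = 6.4189.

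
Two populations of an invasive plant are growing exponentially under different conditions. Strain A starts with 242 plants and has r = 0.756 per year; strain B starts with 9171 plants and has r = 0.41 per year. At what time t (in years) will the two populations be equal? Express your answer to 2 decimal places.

10.51 years

Set 242·e^(0.756t) = 9171·e^(0.41t).
e^((0.756 − 0.41)t) = 9171/242 → e^(0.346·t) = 37.897.
0.346·t = ln(37.897) = 3.6349, so t = 3.6349/0.346 = 10.505.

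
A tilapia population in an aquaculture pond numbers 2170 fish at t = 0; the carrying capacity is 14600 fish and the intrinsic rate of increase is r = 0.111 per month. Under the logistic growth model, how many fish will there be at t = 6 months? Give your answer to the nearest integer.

A = (K − N₀)/N₀ = (14600 − 2170)/2170 = 5.7281.
N(t) = K/(1 + A·e^(−rt)) = 14600/(1 + 5.7281×e^(−0.111×6)).
e^(−0.666) = 0.51376; denominator = 1 + 5.7281×0.51376 = 3.9429.
N = 14600/3.9429 = 3702.89.

3703 fish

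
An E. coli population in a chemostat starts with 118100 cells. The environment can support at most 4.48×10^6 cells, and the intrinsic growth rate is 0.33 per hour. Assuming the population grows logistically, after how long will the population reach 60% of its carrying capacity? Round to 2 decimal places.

A = (K − N₀)/N₀ = (4.48×10^6 − 118100)/118100 = 36.934.
Solve 4.48×10^6/(1 + 36.934·e^(−0.33t)) = 2.688×10^6: 1 + 36.934·e^(−0.33t) = 1.6667, so e^(−0.33t) = 0.0180502.
−0.33·t = ln(0.0180502) = -4.0146, so t = 4.0146/0.33 = 12.165.

12.17 hours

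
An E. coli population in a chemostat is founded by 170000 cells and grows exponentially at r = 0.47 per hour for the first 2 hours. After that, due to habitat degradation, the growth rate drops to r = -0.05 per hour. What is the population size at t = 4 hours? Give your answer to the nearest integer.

393782 cells

Phase 1: N(2) = 170000·e^(0.47×2) = 170000·e^0.94 = 435197.
Phase 2 runs for 4 − 2 = 2 hours at r = -0.05.
N(4) = 435197·e^(-0.05×2) = 435197·e^-0.1 = 393782.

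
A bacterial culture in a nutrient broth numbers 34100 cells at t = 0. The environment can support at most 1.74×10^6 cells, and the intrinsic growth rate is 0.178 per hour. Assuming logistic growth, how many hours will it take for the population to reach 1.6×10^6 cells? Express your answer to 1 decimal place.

A = (K − N₀)/N₀ = (1.74×10^6 − 34100)/34100 = 50.026.
Solve 1.74×10^6/(1 + 50.026·e^(−0.178t)) = 1.6×10^6: 1 + 50.026·e^(−0.178t) = 1.0875, so e^(−0.178t) = 0.00174908.
−0.178·t = ln(0.00174908) = -6.3487, so t = 6.3487/0.178 = 35.667.

35.7 hours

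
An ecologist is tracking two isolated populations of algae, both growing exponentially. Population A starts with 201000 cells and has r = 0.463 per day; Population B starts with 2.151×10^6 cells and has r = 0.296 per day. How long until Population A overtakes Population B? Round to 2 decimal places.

Set 201000·e^(0.463t) = 2.151×10^6·e^(0.296t).
e^((0.463 − 0.296)t) = 2.151×10^6/201000 → e^(0.167·t) = 10.701.
0.167·t = ln(10.701) = 2.3704, so t = 2.3704/0.167 = 14.194.

14.19 days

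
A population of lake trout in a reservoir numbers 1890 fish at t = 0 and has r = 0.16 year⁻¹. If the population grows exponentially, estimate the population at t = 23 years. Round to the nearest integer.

N(t) = N₀·e^(rt) = 1890 × e^(0.16×23) = 1890 × e^3.68.
e^3.68 ≈ 39.646, so N ≈ 1890 × 39.646 = 74931.7.

74932 fish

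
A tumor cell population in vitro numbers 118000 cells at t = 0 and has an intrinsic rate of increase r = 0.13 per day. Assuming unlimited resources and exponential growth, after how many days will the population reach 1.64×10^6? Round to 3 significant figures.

Set N₀·e^(rt) = 1.64×10^6: e^(0.13·t) = 1.64×10^6/118000 = 13.898.
0.13·t = ln(13.898) = 2.6318, so t = 2.6318/0.13 = 20.244.

20.2 days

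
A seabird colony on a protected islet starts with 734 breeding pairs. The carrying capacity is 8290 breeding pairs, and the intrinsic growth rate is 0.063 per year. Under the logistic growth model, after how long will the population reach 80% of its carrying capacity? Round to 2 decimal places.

A = (K − N₀)/N₀ = (8290 − 734)/734 = 10.294.
Solve 8290/(1 + 10.294·e^(−0.063t)) = 6632: 1 + 10.294·e^(−0.063t) = 1.25, so e^(−0.063t) = 0.0242853.
−0.063·t = ln(0.0242853) = -3.7179, so t = 3.7179/0.063 = 59.014.

59.01 years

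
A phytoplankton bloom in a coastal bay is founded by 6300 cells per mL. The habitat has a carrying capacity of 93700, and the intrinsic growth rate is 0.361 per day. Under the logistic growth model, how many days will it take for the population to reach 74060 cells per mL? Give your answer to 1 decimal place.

A = (K − N₀)/N₀ = (93700 − 6300)/6300 = 13.873.
Solve 93700/(1 + 13.873·e^(−0.361t)) = 74060: 1 + 13.873·e^(−0.361t) = 1.2652, so e^(−0.361t) = 0.0191156.
−0.361·t = ln(0.0191156) = -3.9573, so t = 3.9573/0.361 = 10.962.

11.0 days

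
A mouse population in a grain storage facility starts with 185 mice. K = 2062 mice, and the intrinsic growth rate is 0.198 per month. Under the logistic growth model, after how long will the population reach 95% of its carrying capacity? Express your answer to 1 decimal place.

A = (K − N₀)/N₀ = (2062 − 185)/185 = 10.146.
Solve 2062/(1 + 10.146·e^(−0.198t)) = 1958.9: 1 + 10.146·e^(−0.198t) = 1.0526, so e^(−0.198t) = 0.00518745.
−0.198·t = ln(0.00518745) = -5.2615, so t = 5.2615/0.198 = 26.573.

26.6 months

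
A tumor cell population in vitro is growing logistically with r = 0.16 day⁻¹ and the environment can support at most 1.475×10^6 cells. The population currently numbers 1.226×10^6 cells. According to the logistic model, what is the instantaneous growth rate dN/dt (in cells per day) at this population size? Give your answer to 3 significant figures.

33100 cells per day

dN/dt = rN(1 − N/K) = 0.16 × 1.226×10^6 × (1 − 1.226×10^6/1.475×10^6).
1 − 1.226×10^6/1.475×10^6 = 0.16881; dN/dt = 0.16 × 1.226×10^6 × 0.16881 = 33114.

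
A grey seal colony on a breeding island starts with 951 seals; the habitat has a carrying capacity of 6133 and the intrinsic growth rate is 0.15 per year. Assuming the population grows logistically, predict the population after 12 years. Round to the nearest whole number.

A = (K − N₀)/N₀ = (6133 − 951)/951 = 5.449.
N(t) = K/(1 + A·e^(−rt)) = 6133/(1 + 5.449×e^(−0.15×12)).
e^(−1.8) = 0.1653; denominator = 1 + 5.449×0.1653 = 1.9007.
N = 6133/1.9007 = 3226.68.

3227 seals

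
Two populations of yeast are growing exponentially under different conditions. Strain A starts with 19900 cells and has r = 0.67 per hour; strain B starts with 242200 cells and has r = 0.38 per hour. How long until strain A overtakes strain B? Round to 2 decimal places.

8.62 hours

Set 19900·e^(0.67t) = 242200·e^(0.38t).
e^((0.67 − 0.38)t) = 242200/19900 → e^(0.29·t) = 12.171.
0.29·t = ln(12.171) = 2.499, so t = 2.499/0.29 = 8.6174.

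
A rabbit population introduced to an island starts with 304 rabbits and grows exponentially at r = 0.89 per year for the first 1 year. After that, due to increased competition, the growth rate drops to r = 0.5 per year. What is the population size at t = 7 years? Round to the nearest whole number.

14869 rabbits

Phase 1: N(1) = 304·e^(0.89×1) = 304·e^0.89 = 740.279.
Phase 2 runs for 7 − 1 = 6 years at r = 0.5.
N(7) = 740.279·e^(0.5×6) = 740.279·e^3 = 14868.9.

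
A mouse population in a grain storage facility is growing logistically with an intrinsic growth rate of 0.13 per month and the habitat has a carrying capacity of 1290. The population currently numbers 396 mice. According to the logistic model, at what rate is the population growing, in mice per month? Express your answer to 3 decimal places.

dN/dt = rN(1 − N/K) = 0.13 × 396 × (1 − 396/1290).
1 − 396/1290 = 0.69302; dN/dt = 0.13 × 396 × 0.69302 = 35.677.

35.677 mice per month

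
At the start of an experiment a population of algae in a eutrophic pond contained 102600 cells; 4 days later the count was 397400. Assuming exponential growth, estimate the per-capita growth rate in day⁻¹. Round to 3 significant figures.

From N(t) = N₀·e^(rt): e^(r·4) = 397400/102600 = 3.8733.
r·4 = ln(3.8733) = 1.3541, so r = 1.3541/4 = 0.33853.

0.339 per day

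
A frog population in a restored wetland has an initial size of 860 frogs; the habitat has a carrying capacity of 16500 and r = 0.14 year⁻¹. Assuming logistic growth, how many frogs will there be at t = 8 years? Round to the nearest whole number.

2380 frogs

A = (K − N₀)/N₀ = (16500 − 860)/860 = 18.186.
N(t) = K/(1 + A·e^(−rt)) = 16500/(1 + 18.186×e^(−0.14×8)).
e^(−1.12) = 0.32628; denominator = 1 + 18.186×0.32628 = 6.9337.
N = 16500/6.9337 = 2379.67.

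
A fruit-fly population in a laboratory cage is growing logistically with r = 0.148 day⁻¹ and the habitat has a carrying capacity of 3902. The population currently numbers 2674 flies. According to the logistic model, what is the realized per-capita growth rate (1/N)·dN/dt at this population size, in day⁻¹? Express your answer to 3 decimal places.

(1/N)·dN/dt = r(1 − N/K) = 0.148 × (1 − 2674/3902).
= 0.148 × 0.31471 = 0.046577.

0.047 per day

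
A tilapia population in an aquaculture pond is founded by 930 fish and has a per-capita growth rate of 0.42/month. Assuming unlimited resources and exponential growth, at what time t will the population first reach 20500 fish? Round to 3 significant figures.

7.36 months

Set N₀·e^(rt) = 20500: e^(0.42·t) = 20500/930 = 22.043.
0.42·t = ln(22.043) = 3.093, so t = 3.093/0.42 = 7.3643.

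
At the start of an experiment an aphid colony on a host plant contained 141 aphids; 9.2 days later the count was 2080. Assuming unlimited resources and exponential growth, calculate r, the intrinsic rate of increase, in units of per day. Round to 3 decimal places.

From N(t) = N₀·e^(rt): e^(r·9.2) = 2080/141 = 14.752.
r·9.2 = ln(14.752) = 2.6914, so r = 2.6914/9.2 = 0.29254.

0.293 per day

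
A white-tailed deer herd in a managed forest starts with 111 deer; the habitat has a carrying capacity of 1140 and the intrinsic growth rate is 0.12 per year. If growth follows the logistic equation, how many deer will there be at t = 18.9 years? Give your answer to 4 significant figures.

581.7 deer

A = (K − N₀)/N₀ = (1140 − 111)/111 = 9.2703.
N(t) = K/(1 + A·e^(−rt)) = 1140/(1 + 9.2703×e^(−0.12×18.9)).
e^(−2.268) = 0.10352; denominator = 1 + 9.2703×0.10352 = 1.9596.
N = 1140/1.9596 = 581.737.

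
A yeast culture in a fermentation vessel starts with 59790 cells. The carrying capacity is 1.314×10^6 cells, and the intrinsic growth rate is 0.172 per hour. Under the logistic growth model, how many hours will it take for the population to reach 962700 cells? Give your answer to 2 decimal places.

23.56 hours

A = (K − N₀)/N₀ = (1.314×10^6 − 59790)/59790 = 20.977.
Solve 1.314×10^6/(1 + 20.977·e^(−0.172t)) = 962700: 1 + 20.977·e^(−0.172t) = 1.3649, so e^(−0.172t) = 0.0173958.
−0.172·t = ln(0.0173958) = -4.0515, so t = 4.0515/0.172 = 23.555.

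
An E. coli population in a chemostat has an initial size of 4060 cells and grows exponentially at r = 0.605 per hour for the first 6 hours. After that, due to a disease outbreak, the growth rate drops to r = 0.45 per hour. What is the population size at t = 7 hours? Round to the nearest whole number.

Phase 1: N(6) = 4060·e^(0.605×6) = 4060·e^3.63 = 153114.
Phase 2 runs for 7 − 6 = 1 hours at r = 0.45.
N(7) = 153114·e^(0.45×1) = 153114·e^0.45 = 240131.

240131 cells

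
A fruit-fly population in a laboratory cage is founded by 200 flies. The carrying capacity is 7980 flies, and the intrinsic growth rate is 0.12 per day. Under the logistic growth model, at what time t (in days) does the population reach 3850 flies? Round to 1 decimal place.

A = (K − N₀)/N₀ = (7980 − 200)/200 = 38.9.
Solve 7980/(1 + 38.9·e^(−0.12t)) = 3850: 1 + 38.9·e^(−0.12t) = 2.0727, so e^(−0.12t) = 0.0275765.
−0.12·t = ln(0.0275765) = -3.5908, so t = 3.5908/0.12 = 29.923.

29.9 days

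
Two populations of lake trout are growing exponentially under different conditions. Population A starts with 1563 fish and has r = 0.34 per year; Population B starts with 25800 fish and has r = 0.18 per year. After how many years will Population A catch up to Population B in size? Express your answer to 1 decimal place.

17.5 years

Set 1563·e^(0.34t) = 25800·e^(0.18t).
e^((0.34 − 0.18)t) = 25800/1563 → e^(0.16·t) = 16.507.
0.16·t = ln(16.507) = 2.8038, so t = 2.8038/0.16 = 17.524.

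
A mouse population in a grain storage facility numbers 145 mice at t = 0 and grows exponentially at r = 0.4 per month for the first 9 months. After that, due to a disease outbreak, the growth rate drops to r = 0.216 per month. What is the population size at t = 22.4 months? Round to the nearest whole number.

Phase 1: N(9) = 145·e^(0.4×9) = 145·e^3.6 = 5306.74.
Phase 2 runs for 22.4 − 9 = 13.4 months at r = 0.216.
N(22.4) = 5306.74·e^(0.216×13.4) = 5306.74·e^2.894 = 95907.

95907 mice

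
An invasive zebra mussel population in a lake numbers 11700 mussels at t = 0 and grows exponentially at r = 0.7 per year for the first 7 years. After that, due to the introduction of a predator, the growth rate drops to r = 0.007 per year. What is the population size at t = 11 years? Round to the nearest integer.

1615805 mussels

Phase 1: N(7) = 11700·e^(0.7×7) = 11700·e^4.9 = 1.57119×10^6.
Phase 2 runs for 11 − 7 = 4 years at r = 0.007.
N(11) = 1.57119×10^6·e^(0.007×4) = 1.57119×10^6·e^0.028 = 1.615805×10^6.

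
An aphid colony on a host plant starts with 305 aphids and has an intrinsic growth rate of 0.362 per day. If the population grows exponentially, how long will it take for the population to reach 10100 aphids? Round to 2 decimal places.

9.67 days

Set N₀·e^(rt) = 10100: e^(0.362·t) = 10100/305 = 33.115.
0.362·t = ln(33.115) = 3.5, so t = 3.5/0.362 = 9.6685.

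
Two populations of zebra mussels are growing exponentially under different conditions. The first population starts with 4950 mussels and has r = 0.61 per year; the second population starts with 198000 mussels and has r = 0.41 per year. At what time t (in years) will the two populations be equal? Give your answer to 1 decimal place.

18.4 years

Set 4950·e^(0.61t) = 198000·e^(0.41t).
e^((0.61 − 0.41)t) = 198000/4950 → e^(0.2·t) = 40.
0.2·t = ln(40) = 3.6889, so t = 3.6889/0.2 = 18.444.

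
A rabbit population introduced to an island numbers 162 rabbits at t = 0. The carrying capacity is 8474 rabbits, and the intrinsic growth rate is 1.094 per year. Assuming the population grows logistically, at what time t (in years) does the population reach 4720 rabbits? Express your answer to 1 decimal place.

A = (K − N₀)/N₀ = (8474 − 162)/162 = 51.309.
Solve 8474/(1 + 51.309·e^(−1.094t)) = 4720: 1 + 51.309·e^(−1.094t) = 1.7953, so e^(−1.094t) = 0.0155011.
−1.094·t = ln(0.0155011) = -4.1668, so t = 4.1668/1.094 = 3.8088.

3.8 years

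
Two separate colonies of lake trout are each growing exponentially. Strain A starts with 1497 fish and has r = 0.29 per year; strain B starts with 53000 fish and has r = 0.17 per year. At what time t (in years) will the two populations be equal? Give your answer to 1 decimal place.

Set 1497·e^(0.29t) = 53000·e^(0.17t).
e^((0.29 − 0.17)t) = 53000/1497 → e^(0.12·t) = 35.404.
0.12·t = ln(35.404) = 3.5668, so t = 3.5668/0.12 = 29.724.

29.7 years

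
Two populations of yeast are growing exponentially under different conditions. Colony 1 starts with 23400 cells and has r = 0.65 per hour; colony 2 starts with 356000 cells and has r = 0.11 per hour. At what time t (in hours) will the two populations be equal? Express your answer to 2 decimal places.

5.04 hours

Set 23400·e^(0.65t) = 356000·e^(0.11t).
e^((0.65 − 0.11)t) = 356000/23400 → e^(0.54·t) = 15.214.
0.54·t = ln(15.214) = 2.7222, so t = 2.7222/0.54 = 5.0411.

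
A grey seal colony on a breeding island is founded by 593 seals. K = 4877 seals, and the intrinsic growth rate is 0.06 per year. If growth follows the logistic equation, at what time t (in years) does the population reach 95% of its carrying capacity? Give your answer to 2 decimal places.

A = (K − N₀)/N₀ = (4877 − 593)/593 = 7.2243.
Solve 4877/(1 + 7.2243·e^(−0.06t)) = 4633.15: 1 + 7.2243·e^(−0.06t) = 1.0526, so e^(−0.06t) = 0.00728537.
−0.06·t = ln(0.00728537) = -4.9219, so t = 4.9219/0.06 = 82.031.

82.03 years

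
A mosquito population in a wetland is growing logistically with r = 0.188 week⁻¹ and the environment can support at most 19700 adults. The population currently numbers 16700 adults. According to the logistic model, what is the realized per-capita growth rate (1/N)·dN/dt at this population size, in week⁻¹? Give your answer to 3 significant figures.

(1/N)·dN/dt = r(1 − N/K) = 0.188 × (1 − 16700/19700).
= 0.188 × 0.15228 = 0.028629.

0.0286 per week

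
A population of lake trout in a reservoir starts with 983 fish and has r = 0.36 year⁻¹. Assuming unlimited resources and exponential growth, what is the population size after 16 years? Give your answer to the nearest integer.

N(t) = N₀·e^(rt) = 983 × e^(0.36×16) = 983 × e^5.76.
e^5.76 ≈ 317.35, so N ≈ 983 × 317.35 = 311953.

311953 fish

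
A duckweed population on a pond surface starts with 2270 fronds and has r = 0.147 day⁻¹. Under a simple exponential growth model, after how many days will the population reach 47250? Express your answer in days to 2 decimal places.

Set N₀·e^(rt) = 47250: e^(0.147·t) = 47250/2270 = 20.815.
0.147·t = ln(20.815) = 3.0357, so t = 3.0357/0.147 = 20.651.

20.65 days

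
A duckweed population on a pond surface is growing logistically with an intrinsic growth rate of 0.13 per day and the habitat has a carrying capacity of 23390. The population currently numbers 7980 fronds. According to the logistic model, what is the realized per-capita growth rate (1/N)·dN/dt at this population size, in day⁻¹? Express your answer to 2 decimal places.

0.09 per day

(1/N)·dN/dt = r(1 − N/K) = 0.13 × (1 − 7980/23390).
= 0.13 × 0.65883 = 0.085648.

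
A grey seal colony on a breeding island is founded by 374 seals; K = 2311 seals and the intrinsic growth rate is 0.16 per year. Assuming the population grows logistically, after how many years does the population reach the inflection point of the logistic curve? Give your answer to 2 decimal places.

Logistic growth is fastest at N = K/2 = 1155.5.
A = (K − N₀)/N₀ = 5.1791. Set K/(1 + A·e^(−rt)) = K/2 → A·e^(−rt) = 1.
e^(−0.16t) = 1/5.1791 = 0.193082, so t = ln(5.1791)/0.16 = 1.6446/0.16 = 10.279.

10.28 years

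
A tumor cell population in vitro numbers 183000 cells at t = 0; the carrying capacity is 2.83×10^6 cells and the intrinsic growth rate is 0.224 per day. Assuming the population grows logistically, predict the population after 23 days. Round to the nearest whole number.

2611381 cells

A = (K − N₀)/N₀ = (2.83×10^6 − 183000)/183000 = 14.464.
N(t) = K/(1 + A·e^(−rt)) = 2.83×10^6/(1 + 14.464×e^(−0.224×23)).
e^(−5.152) = 0.0057878; denominator = 1 + 14.464×0.0057878 = 1.0837.
N = 2.83×10^6/1.0837 = 2.611381×10^6.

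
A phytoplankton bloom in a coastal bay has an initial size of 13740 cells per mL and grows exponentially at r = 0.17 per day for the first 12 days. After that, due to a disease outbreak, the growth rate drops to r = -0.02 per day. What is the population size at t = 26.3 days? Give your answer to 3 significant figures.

79400 cells per mL

Phase 1: N(12) = 13740·e^(0.17×12) = 13740·e^2.04 = 105669.
Phase 2 runs for 26.3 − 12 = 14.3 days at r = -0.02.
N(26.3) = 105669·e^(-0.02×14.3) = 105669·e^-0.286 = 79385.1.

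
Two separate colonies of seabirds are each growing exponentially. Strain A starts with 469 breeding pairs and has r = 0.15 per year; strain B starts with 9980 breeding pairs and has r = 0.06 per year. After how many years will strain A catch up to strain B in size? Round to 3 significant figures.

34.0 years

Set 469·e^(0.15t) = 9980·e^(0.06t).
e^((0.15 − 0.06)t) = 9980/469 → e^(0.09·t) = 21.279.
0.09·t = ln(21.279) = 3.0577, so t = 3.0577/0.09 = 33.975.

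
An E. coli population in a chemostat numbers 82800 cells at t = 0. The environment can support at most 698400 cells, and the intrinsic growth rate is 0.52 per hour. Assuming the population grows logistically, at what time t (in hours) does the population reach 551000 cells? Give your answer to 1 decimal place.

6.4 hours

A = (K − N₀)/N₀ = (698400 − 82800)/82800 = 7.4348.
Solve 698400/(1 + 7.4348·e^(−0.52t)) = 551000: 1 + 7.4348·e^(−0.52t) = 1.2675, so e^(−0.52t) = 0.0359814.
−0.52·t = ln(0.0359814) = -3.3248, so t = 3.3248/0.52 = 6.3938.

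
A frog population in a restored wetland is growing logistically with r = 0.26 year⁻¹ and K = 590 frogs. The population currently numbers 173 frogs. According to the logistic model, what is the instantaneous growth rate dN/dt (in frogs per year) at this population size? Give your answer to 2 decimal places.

31.79 frogs per year

dN/dt = rN(1 − N/K) = 0.26 × 173 × (1 − 173/590).
1 − 173/590 = 0.70678; dN/dt = 0.26 × 173 × 0.70678 = 31.791.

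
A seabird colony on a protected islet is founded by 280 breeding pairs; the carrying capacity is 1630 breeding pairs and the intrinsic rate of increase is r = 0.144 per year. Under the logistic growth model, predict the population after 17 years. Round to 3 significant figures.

1150 breeding pairs

A = (K − N₀)/N₀ = (1630 − 280)/280 = 4.8214.
N(t) = K/(1 + A·e^(−rt)) = 1630/(1 + 4.8214×e^(−0.144×17)).
e^(−2.448) = 0.086466; denominator = 1 + 4.8214×0.086466 = 1.4169.
N = 1630/1.4169 = 1150.41.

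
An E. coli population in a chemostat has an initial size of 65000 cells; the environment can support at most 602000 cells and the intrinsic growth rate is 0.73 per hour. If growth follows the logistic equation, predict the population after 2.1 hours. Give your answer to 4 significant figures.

A = (K − N₀)/N₀ = (602000 − 65000)/65000 = 8.2615.
N(t) = K/(1 + A·e^(−rt)) = 602000/(1 + 8.2615×e^(−0.73×2.1)).
e^(−1.533) = 0.21589; denominator = 1 + 8.2615×0.21589 = 2.7836.
N = 602000/2.7836 = 216270.

216300 cells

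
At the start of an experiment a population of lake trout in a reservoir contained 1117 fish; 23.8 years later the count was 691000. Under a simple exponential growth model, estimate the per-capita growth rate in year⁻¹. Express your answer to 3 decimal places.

0.270 per year

From N(t) = N₀·e^(rt): e^(r·23.8) = 691000/1117 = 618.62.
r·23.8 = ln(618.62) = 6.4275, so r = 6.4275/23.8 = 0.27006.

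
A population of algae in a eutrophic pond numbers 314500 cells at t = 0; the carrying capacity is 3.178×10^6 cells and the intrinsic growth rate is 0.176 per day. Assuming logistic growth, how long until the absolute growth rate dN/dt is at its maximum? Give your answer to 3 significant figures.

12.6 days

Logistic growth is fastest at N = K/2 = 1.589×10^6.
A = (K − N₀)/N₀ = 9.1049. Set K/(1 + A·e^(−rt)) = K/2 → A·e^(−rt) = 1.
e^(−0.176t) = 1/9.1049 = 0.109831, so t = ln(9.1049)/0.176 = 2.2088/0.176 = 12.55.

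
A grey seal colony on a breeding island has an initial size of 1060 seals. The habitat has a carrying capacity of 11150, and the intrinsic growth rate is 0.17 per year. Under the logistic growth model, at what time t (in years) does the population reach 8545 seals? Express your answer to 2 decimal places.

A = (K − N₀)/N₀ = (11150 − 1060)/1060 = 9.5189.
Solve 11150/(1 + 9.5189·e^(−0.17t)) = 8545: 1 + 9.5189·e^(−0.17t) = 1.3049, so e^(−0.17t) = 0.0320266.
−0.17·t = ln(0.0320266) = -3.4412, so t = 3.4412/0.17 = 20.242.

20.24 years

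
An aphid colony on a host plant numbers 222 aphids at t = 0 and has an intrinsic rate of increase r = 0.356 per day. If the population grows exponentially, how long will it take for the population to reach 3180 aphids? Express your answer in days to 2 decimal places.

Set N₀·e^(rt) = 3180: e^(0.356·t) = 3180/222 = 14.324.
0.356·t = ln(14.324) = 2.662, so t = 2.662/0.356 = 7.4774.

7.48 days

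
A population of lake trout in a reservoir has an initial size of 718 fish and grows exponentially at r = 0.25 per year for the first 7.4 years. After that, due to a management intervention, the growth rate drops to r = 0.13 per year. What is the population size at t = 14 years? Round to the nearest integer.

10769 fish

Phase 1: N(7.4) = 718·e^(0.25×7.4) = 718·e^1.85 = 4566.35.
Phase 2 runs for 14 − 7.4 = 6.6 years at r = 0.13.
N(14) = 4566.35·e^(0.13×6.6) = 4566.35·e^0.858 = 10769.5.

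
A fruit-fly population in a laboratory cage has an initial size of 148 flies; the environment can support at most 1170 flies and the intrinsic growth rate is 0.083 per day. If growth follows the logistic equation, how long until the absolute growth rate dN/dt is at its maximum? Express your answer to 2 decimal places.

23.28 days

Logistic growth is fastest at N = K/2 = 585.
A = (K − N₀)/N₀ = 6.9054. Set K/(1 + A·e^(−rt)) = K/2 → A·e^(−rt) = 1.
e^(−0.083t) = 1/6.9054 = 0.144814, so t = ln(6.9054)/0.083 = 1.9323/0.083 = 23.281.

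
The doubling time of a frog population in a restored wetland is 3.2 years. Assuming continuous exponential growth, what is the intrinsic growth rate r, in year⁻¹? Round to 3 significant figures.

r = ln(2)/t_d = 0.6931/3.2 = 0.21661.

0.217 per year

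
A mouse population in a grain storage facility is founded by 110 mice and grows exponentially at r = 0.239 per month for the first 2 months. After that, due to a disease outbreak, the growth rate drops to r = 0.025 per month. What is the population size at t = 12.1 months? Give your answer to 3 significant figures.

228 mice

Phase 1: N(2) = 110·e^(0.239×2) = 110·e^0.478 = 177.413.
Phase 2 runs for 12.1 − 2 = 10.1 months at r = 0.025.
N(12.1) = 177.413·e^(0.025×10.1) = 177.413·e^0.2525 = 228.373.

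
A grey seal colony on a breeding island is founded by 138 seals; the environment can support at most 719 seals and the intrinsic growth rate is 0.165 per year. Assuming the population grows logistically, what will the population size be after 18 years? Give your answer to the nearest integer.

A = (K − N₀)/N₀ = (719 − 138)/138 = 4.2101.
N(t) = K/(1 + A·e^(−rt)) = 719/(1 + 4.2101×e^(−0.165×18)).
e^(−2.97) = 0.051303; denominator = 1 + 4.2101×0.051303 = 1.216.
N = 719/1.216 = 591.286.

591 seals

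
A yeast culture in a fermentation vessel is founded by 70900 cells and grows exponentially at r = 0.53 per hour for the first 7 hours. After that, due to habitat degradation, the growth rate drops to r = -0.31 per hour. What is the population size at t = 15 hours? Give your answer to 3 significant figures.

Phase 1: N(7) = 70900·e^(0.53×7) = 70900·e^3.71 = 2.896535×10^6.
Phase 2 runs for 15 − 7 = 8 hours at r = -0.31.
N(15) = 2.896535×10^6·e^(-0.31×8) = 2.896535×10^6·e^-2.48 = 242565.

243000 cells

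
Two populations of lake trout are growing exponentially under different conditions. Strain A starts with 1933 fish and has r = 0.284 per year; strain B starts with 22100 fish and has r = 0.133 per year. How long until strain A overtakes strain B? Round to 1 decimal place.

Set 1933·e^(0.284t) = 22100·e^(0.133t).
e^((0.284 − 0.133)t) = 22100/1933 → e^(0.151·t) = 11.433.
0.151·t = ln(11.433) = 2.4365, so t = 2.4365/0.151 = 16.136.

16.1 years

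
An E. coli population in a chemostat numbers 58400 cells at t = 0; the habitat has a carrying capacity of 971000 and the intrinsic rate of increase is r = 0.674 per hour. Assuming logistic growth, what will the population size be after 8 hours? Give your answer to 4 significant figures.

A = (K − N₀)/N₀ = (971000 − 58400)/58400 = 15.627.
N(t) = K/(1 + A·e^(−rt)) = 971000/(1 + 15.627×e^(−0.674×8)).
e^(−5.392) = 0.0045529; denominator = 1 + 15.627×0.0045529 = 1.0711.
N = 971000/1.0711 = 906506.

906500 cells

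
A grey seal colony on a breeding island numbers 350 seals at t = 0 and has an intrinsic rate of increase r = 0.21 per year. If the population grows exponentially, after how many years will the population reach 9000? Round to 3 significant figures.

Set N₀·e^(rt) = 9000: e^(0.21·t) = 9000/350 = 25.714.
0.21·t = ln(25.714) = 3.247, so t = 3.247/0.21 = 15.462.

15.5 years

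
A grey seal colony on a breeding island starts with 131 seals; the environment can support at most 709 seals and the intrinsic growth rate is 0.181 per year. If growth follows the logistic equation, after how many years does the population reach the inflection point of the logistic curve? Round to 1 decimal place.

8.2 years

Logistic growth is fastest at N = K/2 = 354.5.
A = (K − N₀)/N₀ = 4.4122. Set K/(1 + A·e^(−rt)) = K/2 → A·e^(−rt) = 1.
e^(−0.181t) = 1/4.4122 = 0.226644, so t = ln(4.4122)/0.181 = 1.4844/0.181 = 8.201.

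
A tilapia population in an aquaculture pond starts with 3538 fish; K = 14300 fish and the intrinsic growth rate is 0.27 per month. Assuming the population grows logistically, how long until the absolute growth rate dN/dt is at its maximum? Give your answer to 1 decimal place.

Logistic growth is fastest at N = K/2 = 7150.
A = (K − N₀)/N₀ = 3.0418. Set K/(1 + A·e^(−rt)) = K/2 → A·e^(−rt) = 1.
e^(−0.27t) = 1/3.0418 = 0.328749, so t = ln(3.0418)/0.27 = 1.1125/0.27 = 4.1202.

4.1 months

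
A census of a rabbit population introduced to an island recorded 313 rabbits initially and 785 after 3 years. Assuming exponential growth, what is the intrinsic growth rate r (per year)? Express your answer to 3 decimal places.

From N(t) = N₀·e^(rt): e^(r·3) = 785/313 = 2.508.
r·3 = ln(2.508) = 0.91948, so r = 0.91948/3 = 0.30649.

0.306 per year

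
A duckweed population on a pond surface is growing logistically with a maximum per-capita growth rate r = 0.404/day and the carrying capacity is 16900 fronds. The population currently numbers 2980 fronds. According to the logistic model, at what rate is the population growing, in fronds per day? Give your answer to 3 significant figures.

dN/dt = rN(1 − N/K) = 0.404 × 2980 × (1 − 2980/16900).
1 − 2980/16900 = 0.82367; dN/dt = 0.404 × 2980 × 0.82367 = 991.63.

992 fronds per day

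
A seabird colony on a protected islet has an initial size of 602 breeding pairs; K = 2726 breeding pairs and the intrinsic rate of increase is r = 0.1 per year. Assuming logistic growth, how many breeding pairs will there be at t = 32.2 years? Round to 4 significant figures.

A = (K − N₀)/N₀ = (2726 − 602)/602 = 3.5282.
N(t) = K/(1 + A·e^(−rt)) = 2726/(1 + 3.5282×e^(−0.1×32.2)).
e^(−3.22) = 0.039955; denominator = 1 + 3.5282×0.039955 = 1.141.
N = 2726/1.141 = 2389.19.

2389 breeding pairs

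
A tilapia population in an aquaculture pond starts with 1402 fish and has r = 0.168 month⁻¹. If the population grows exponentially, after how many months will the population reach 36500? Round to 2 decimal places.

19.40 months

Set N₀·e^(rt) = 36500: e^(0.168·t) = 36500/1402 = 26.034.
0.168·t = ln(26.034) = 3.2594, so t = 3.2594/0.168 = 19.401.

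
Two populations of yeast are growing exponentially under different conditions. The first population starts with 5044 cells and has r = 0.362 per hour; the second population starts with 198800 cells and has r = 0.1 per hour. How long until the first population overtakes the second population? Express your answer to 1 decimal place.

14.0 hours

Set 5044·e^(0.362t) = 198800·e^(0.1t).
e^((0.362 − 0.1)t) = 198800/5044 → e^(0.262·t) = 39.413.
0.262·t = ln(39.413) = 3.6741, so t = 3.6741/0.262 = 14.023.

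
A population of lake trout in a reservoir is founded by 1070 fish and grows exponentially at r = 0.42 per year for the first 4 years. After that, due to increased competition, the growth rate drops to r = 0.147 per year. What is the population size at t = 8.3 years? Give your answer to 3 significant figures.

Phase 1: N(4) = 1070·e^(0.42×4) = 1070·e^1.68 = 5741.14.
Phase 2 runs for 8.3 − 4 = 4.3 years at r = 0.147.
N(8.3) = 5741.14·e^(0.147×4.3) = 5741.14·e^0.6321 = 10802.3.

10800 fish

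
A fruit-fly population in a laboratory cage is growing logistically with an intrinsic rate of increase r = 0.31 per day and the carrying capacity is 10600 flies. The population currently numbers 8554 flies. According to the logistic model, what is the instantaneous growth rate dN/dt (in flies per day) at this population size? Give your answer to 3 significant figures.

512 flies per day

dN/dt = rN(1 − N/K) = 0.31 × 8554 × (1 − 8554/10600).
1 − 8554/10600 = 0.19302; dN/dt = 0.31 × 8554 × 0.19302 = 511.84.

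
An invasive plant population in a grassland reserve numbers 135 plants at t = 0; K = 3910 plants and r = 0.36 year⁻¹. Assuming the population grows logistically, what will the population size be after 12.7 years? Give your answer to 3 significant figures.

3030 plants

A = (K − N₀)/N₀ = (3910 − 135)/135 = 27.963.
N(t) = K/(1 + A·e^(−rt)) = 3910/(1 + 27.963×e^(−0.36×12.7)).
e^(−4.572) = 0.010337; denominator = 1 + 27.963×0.010337 = 1.2891.
N = 3910/1.2891 = 3033.22.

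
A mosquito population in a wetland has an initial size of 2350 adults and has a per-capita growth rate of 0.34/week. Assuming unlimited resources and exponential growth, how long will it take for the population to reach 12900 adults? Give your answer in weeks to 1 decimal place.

Set N₀·e^(rt) = 12900: e^(0.34·t) = 12900/2350 = 5.4894.
0.34·t = ln(5.4894) = 1.7028, so t = 1.7028/0.34 = 5.0083.

5.0 weeks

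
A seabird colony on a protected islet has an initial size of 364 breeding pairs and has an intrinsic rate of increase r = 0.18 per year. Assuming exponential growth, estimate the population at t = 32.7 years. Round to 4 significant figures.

131000 breeding pairs

N(t) = N₀·e^(rt) = 364 × e^(0.18×32.7) = 364 × e^5.886.
e^5.886 ≈ 359.96, so N ≈ 364 × 359.96 = 131026.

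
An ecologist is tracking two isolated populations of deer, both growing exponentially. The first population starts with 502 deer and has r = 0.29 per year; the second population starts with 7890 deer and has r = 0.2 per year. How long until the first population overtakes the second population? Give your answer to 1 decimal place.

Set 502·e^(0.29t) = 7890·e^(0.2t).
e^((0.29 − 0.2)t) = 7890/502 → e^(0.09·t) = 15.717.
0.09·t = ln(15.717) = 2.7548, so t = 2.7548/0.09 = 30.608.

30.6 years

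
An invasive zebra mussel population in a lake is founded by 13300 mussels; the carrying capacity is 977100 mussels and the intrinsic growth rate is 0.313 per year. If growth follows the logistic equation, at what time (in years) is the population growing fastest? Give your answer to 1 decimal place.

13.7 years

Logistic growth is fastest at N = K/2 = 488550.
A = (K − N₀)/N₀ = 72.466. Set K/(1 + A·e^(−rt)) = K/2 → A·e^(−rt) = 1.
e^(−0.313t) = 1/72.466 = 0.0137995, so t = ln(72.466)/0.313 = 4.2831/0.313 = 13.684.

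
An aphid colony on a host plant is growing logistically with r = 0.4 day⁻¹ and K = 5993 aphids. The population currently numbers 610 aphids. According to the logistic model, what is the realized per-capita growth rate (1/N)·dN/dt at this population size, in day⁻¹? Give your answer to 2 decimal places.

(1/N)·dN/dt = r(1 − N/K) = 0.4 × (1 − 610/5993).
= 0.4 × 0.89821 = 0.35929.

0.36 per day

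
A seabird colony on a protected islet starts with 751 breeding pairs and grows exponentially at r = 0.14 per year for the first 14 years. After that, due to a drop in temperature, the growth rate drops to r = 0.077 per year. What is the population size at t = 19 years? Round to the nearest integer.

7835 breeding pairs

Phase 1: N(14) = 751·e^(0.14×14) = 751·e^1.96 = 5331.59.
Phase 2 runs for 19 − 14 = 5 years at r = 0.077.
N(19) = 5331.59·e^(0.077×5) = 5331.59·e^0.385 = 7835.39.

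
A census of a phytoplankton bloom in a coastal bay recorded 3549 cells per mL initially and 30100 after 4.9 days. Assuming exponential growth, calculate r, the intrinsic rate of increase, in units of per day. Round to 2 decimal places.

From N(t) = N₀·e^(rt): e^(r·4.9) = 30100/3549 = 8.4813.
r·4.9 = ln(8.4813) = 2.1379, so r = 2.1379/4.9 = 0.4363.

0.44 per day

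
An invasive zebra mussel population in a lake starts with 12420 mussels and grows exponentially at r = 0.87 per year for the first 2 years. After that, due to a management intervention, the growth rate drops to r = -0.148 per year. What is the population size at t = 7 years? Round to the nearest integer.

Phase 1: N(2) = 12420·e^(0.87×2) = 12420·e^1.74 = 70761.
Phase 2 runs for 7 − 2 = 5 years at r = -0.148.
N(7) = 70761·e^(-0.148×5) = 70761·e^-0.74 = 33761.1.

33761 mussels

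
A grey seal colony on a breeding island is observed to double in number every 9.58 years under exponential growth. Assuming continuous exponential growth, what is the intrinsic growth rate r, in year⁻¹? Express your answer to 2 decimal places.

r = ln(2)/t_d = 0.6931/9.58 = 0.072354.

0.07 per year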